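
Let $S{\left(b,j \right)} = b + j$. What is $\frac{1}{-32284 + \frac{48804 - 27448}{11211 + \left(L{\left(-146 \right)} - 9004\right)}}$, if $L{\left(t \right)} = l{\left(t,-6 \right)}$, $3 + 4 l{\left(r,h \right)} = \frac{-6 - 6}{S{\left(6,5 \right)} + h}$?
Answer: $- \frac{44113}{1423716972} \approx -3.0984 \cdot 10^{-5}$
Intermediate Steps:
$l{\left(r,h \right)} = - \frac{3}{4} - \frac{3}{11 + h}$ ($l{\left(r,h \right)} = - \frac{3}{4} + \frac{\left(-6 - 6\right) \frac{1}{\left(6 + 5\right) + h}}{4} = - \frac{3}{4} + \frac{\left(-12\right) \frac{1}{11 + h}}{4} = - \frac{3}{4} - \frac{3}{11 + h}$)
$L{\left(t \right)} = - \frac{27}{20}$ ($L{\left(t \right)} = \frac{3 \left(-15 - -6\right)}{4 \left(11 - 6\right)} = \frac{3 \left(-15 + 6\right)}{4 \cdot 5} = \frac{3}{4} \cdot \frac{1}{5} \left(-9\right) = - \frac{27}{20}$)
$\frac{1}{-32284 + \frac{48804 - 27448}{11211 + \left(L{\left(-146 \right)} - 9004\right)}} = \frac{1}{-32284 + \frac{48804 - 27448}{11211 - \frac{180107}{20}}} = \frac{1}{-32284 + \frac{21356}{11211 - \frac{180107}{20}}} = \frac{1}{-32284 + \frac{21356}{\frac{44113}{20}}} = \frac{1}{-32284 + 21356 \cdot \frac{20}{44113}} = \frac{1}{-32284 + \frac{427120}{44113}} = \frac{1}{- \frac{1423716972}{44113}} = - \frac{44113}{1423716972}$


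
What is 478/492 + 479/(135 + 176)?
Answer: 192163/76506 ≈ 2.5117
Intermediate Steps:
478/492 + 479/(135 + 176) = 478*(1/492) + 479/311 = 239/246 + 479*(1/311) = 239/246 + 479/311 = 192163/76506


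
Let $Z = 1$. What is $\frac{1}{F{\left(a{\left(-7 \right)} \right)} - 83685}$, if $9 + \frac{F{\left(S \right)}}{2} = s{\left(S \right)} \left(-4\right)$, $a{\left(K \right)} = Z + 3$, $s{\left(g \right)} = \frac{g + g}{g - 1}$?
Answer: $- \frac{3}{251173} \approx -1.1944 \cdot 10^{-5}$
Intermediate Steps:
$s{\left(g \right)} = \frac{2 g}{-1 + g}$
$a{\left(K \right)} = 4$ ($a{\left(K \right)} = 1 + 3 = 4$)
$F{\left(S \right)} = -18 - \frac{16 S}{-1 + S}$ ($F{\left(S \right)} = -18 + 2 \frac{2 S}{-1 + S} \left(-4\right) = -18 + 2 \left(- \frac{8 S}{-1 + S}\right) = -18 - \frac{16 S}{-1 + S}$)
$\frac{1}{F{\left(a{\left(-7 \right)} \right)} - 83685} = \frac{1}{\frac{2 \left(9 - 68\right)}{-1 + 4} - 83685} = \frac{1}{\frac{2 \left(9 - 68\right)}{3} - 83685} = \frac{1}{2 \cdot \frac{1}{3} \left(-59\right) - 83685} = \frac{1}{- \frac{118}{3} - 83685} = \frac{1}{- \frac{251173}{3}} = - \frac{3}{251173}$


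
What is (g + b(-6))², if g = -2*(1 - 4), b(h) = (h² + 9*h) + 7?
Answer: 25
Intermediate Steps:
b(h) = 7 + h² + 9*h
g = 6 (g = -2*(-3) = 6)
(g + b(-6))² = (6 + (7 + (-6)² + 9*(-6)))² = (6 + (7 + 36 - 54))² = (6 - 11)² = (-5)² = 25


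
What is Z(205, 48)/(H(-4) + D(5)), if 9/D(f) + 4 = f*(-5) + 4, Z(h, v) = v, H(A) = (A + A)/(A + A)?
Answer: 75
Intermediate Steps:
H(A) = 1 (H(A) = (2*A)/((2*A)) = (2*A)*(1/(2*A)) = 1)
D(f) = -9/(5*f) (D(f) = 9/(-4 + (f*(-5) + 4)) = 9/(-4 + (-5*f + 4)) = 9/(-4 + (4 - 5*f)) = 9/((-5*f)) = 9*(-1/(5*f)) = -9/(5*f))
Z(205, 48)/(H(-4) + D(5)) = 48/(1 - 9/5/5) = 48/(1 - 9/5*1/5) = 48/(1 - 9/25) = 48/(16/25) = 48*(25/16) = 75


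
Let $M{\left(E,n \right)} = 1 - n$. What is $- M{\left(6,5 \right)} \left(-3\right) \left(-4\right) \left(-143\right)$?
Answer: $-6864$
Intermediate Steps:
$- M{\left(6,5 \right)} \left(-3\right) \left(-4\right) \left(-143\right) = - (1 - 5) \left(-3\right) \left(-4\right) \left(-143\right) = \left(-1\right) \left(-4\right) \left(-3\right) \left(-4\right) \left(-143\right) = 4 \left(-3\right) \left(-4\right) \left(-143\right) = \left(-12\right) \left(-4\right) \left(-143\right) = 48 \left(-143\right) = -6864$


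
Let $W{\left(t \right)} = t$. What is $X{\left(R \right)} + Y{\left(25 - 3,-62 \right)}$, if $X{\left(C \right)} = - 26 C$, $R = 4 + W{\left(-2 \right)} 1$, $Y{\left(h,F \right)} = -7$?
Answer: $-59$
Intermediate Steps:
$R = 2$ ($R = 4 - 2 = 2$)
$X{\left(R \right)} + Y{\left(25 - 3,-62 \right)} = \left(-26\right) 2 - 7 = -52 - 7 = -59$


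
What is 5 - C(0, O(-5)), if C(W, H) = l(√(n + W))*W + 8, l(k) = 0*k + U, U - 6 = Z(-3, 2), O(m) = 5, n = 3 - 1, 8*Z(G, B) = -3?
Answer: -3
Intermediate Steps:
Z(G, B) = -3/8 (Z(G, B) = (⅛)*(-3) = -3/8)
n = 2
U = 45/8 (U = 6 - 3/8 = 45/8 ≈ 5.6250)
l(k) = 45/8 (l(k) = 0*k + 45/8 = 0 + 45/8 = 45/8)
C(W, H) = 8 + 45*W/8 (C(W, H) = 45*W/8 + 8 = 8 + 45*W/8)
5 - C(0, O(-5)) = 5 - (8 + (45/8)*0) = 5 - (8 + 0) = 5 - 1*8 = 5 - 8 = -3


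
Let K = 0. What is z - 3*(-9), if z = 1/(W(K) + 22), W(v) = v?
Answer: 595/22 ≈ 27.045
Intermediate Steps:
z = 1/22 (z = 1/(0 + 22) = 1/22 ≈ 0.045455)
z - 3*(-9) = 1/22 - 3*(-9) = 1/22 + 27 = 595/22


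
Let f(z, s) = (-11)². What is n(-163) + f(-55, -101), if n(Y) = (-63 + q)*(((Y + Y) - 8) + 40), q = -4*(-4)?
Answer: 13939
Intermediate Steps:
f(z, s) = 121
q = 16
n(Y) = -1504 - 94*Y (n(Y) = (-63 + 16)*(((Y + Y) - 8) + 40) = -47*((2*Y - 8) + 40) = -47*((-8 + 2*Y) + 40) = -47*(32 + 2*Y) = -1504 - 94*Y)
n(-163) + f(-55, -101) = (-1504 - 94*(-163)) + 121 = (-1504 + 15322) + 121 = 13818 + 121 = 13939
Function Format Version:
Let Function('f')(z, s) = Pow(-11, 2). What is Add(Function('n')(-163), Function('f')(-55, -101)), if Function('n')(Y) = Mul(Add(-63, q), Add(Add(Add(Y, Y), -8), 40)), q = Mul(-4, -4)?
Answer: 13939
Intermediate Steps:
Function('f')(z, s) = 121
q = 16
Function('n')(Y) = Add(-1504, Mul(-94, Y)) (Function('n')(Y) = Mul(Add(-63, 16), Add(Add(Add(Y, Y), -8), 40)) = Mul(-47, Add(Add(Mul(2, Y), -8), 40)) = Mul(-47, Add(Add(-8, Mul(2, Y)), 40)) = Mul(-47, Add(32, Mul(2, Y))) = Add(-1504, Mul(-94, Y)))
Add(Function('n')(-163), Function('f')(-55, -101)) = Add(Add(-1504, Mul(-94, -163)), 121) = Add(Add(-1504, 15322), 121) = Add(13818, 121) = 13939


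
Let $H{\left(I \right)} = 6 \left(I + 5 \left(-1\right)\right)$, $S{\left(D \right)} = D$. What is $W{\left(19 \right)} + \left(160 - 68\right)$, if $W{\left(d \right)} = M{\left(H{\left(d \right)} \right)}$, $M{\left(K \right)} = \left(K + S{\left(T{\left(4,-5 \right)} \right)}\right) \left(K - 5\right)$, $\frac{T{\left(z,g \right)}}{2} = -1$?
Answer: $6570$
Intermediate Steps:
$T{\left(z,g \right)} = -2$ ($T{\left(z,g \right)} = 2 \left(-1\right) = -2$)
$H{\left(I \right)} = -30 + 6 I$ ($H{\left(I \right)} = 6 \left(I - 5\right) = 6 \left(-5 + I\right) = -30 + 6 I$)
$M{\left(K \right)} = \left(-5 + K\right) \left(-2 + K\right)$ ($M{\left(K \right)} = \left(K - 2\right) \left(K - 5\right) = \left(-2 + K\right) \left(-5 + K\right) = \left(-5 + K\right) \left(-2 + K\right)$)
$W{\left(d \right)} = 220 + \left(-30 + 6 d\right)^{2} - 42 d$ ($W{\left(d \right)} = 10 + \left(-30 + 6 d\right)^{2} - 7 \left(-30 + 6 d\right) = 10 + \left(-30 + 6 d\right)^{2} - \left(-210 + 42 d\right) = 220 + \left(-30 + 6 d\right)^{2} - 42 d$)
$W{\left(19 \right)} + \left(160 - 68\right) = \left(1120 - 7638 + 36 \cdot 19^{2}\right) + \left(160 - 68\right) = \left(1120 - 7638 + 36 \cdot 361\right) + \left(160 - 68\right) = \left(1120 - 7638 + 12996\right) + 92 = 6478 + 92 = 6570$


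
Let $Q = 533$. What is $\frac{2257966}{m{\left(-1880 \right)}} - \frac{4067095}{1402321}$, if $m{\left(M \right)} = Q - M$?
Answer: $\frac{3156579238851}{3383800573} \approx 932.85$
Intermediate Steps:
$m{\left(M \right)} = 533 - M$
$\frac{2257966}{m{\left(-1880 \right)}} - \frac{4067095}{1402321} = \frac{2257966}{533 - -1880} - \frac{4067095}{1402321} = \frac{2257966}{533 + 1880} - \frac{4067095}{1402321} = \frac{2257966}{2413} - \frac{4067095}{1402321} = \frac{3156579238851}{3383800573}$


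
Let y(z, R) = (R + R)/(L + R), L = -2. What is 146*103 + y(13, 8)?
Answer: 45122/3 ≈ 15041.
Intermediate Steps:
y(z, R) = 2*R/(-2 + R) (y(z, R) = (R + R)/(-2 + R) = (2*R)/(-2 + R) = 2*R/(-2 + R))
146*103 + y(13, 8) = 146*103 + 2*8/(-2 + 8) = 15038 + 2*8/6 = 15038 + 2*8*(⅙) = 15038 + 8/3 = 45122/3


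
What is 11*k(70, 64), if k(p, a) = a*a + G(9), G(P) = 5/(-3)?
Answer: 135113/3 ≈ 45038.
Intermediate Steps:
G(P) = -5/3 (G(P) = 5*(-⅓) = -5/3)
k(p, a) = -5/3 + a² (k(p, a) = a*a - 5/3 = a² - 5/3 = -5/3 + a²)
11*k(70, 64) = 11*(-5/3 + 64²) = 11*(-5/3 + 4096) = 11*(12283/3) = 135113/3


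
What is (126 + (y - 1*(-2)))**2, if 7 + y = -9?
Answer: 12544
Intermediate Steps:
y = -16 (y = -7 - 9 = -16)
(126 + (y - 1*(-2)))**2 = (126 + (-16 - 1*(-2)))**2 = (126 + (-16 + 2))**2 = (126 - 14)**2 = 112**2 = 12544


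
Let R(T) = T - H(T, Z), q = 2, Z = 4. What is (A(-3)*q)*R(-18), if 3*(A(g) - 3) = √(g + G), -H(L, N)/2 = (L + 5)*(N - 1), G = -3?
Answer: -576 - 64*I*√6 ≈ -576.0 - 156.77*I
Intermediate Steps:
H(L, N) = -2*(-1 + N)*(5 + L) (H(L, N) = -2*(L + 5)*(N - 1) = -2*(5 + L)*(-1 + N) = -2*(-1 + N)*(5 + L))
A(g) = 3 + √(-3 + g)/3 (A(g) = 3 + √(g - 3)/3 = 3 + √(-3 + g)/3)
R(T) = 30 + 7*T (R(T) = T - (10 - 10*4 + 2*T - 2*T*4) = T - (10 - 40 + 2*T - 8*T) = T - (-30 - 6*T) = T + (30 + 6*T) = 30 + 7*T)
(A(-3)*q)*R(-18) = ((3 + √(-3 - 3)/3)*2)*(30 + 7*(-18)) = ((3 + √(-6)/3)*2)*(30 - 126) = ((3 + (I*√6)/3)*2)*(-96) = ((3 + I*√6/3)*2)*(-96) = (6 + 2*I*√6/3)*(-96) = -576 - 64*I*√6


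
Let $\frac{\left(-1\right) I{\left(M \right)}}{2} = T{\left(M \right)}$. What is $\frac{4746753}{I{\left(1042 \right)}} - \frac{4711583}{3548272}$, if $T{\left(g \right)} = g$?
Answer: $- \frac{4213147424947}{1848649712} \approx -2279.0$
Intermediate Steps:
$I{\left(M \right)} = - 2 M$
$\frac{4746753}{I{\left(1042 \right)}} - \frac{4711583}{3548272} = \frac{4746753}{\left(-2\right) 1042} - \frac{4711583}{3548272} = \frac{4746753}{-2084} - \frac{4711583}{3548272} = 4746753 \left(- \frac{1}{2084}\right) - \frac{4711583}{3548272} = - \frac{4746753}{2084} - \frac{4711583}{3548272} = - \frac{4213147424947}{1848649712}$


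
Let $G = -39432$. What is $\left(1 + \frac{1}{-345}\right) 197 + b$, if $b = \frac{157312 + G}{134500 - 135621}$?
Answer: $\frac{35299328}{386745} \approx 91.273$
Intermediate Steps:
$b = - \frac{117880}{1121}$ ($b = \frac{157312 - 39432}{134500 - 135621} = \frac{117880}{-1121} = 117880 \left(- \frac{1}{1121}\right) = - \frac{117880}{1121} \approx -105.16$)
$\left(1 + \frac{1}{-345}\right) 197 + b = \left(1 + \frac{1}{-345}\right) 197 - \frac{117880}{1121} = \left(1 - \frac{1}{345}\right) 197 - \frac{117880}{1121} = \frac{344}{345} \cdot 197 - \frac{117880}{1121} = \frac{67768}{345} - \frac{117880}{1121} = \frac{35299328}{386745}$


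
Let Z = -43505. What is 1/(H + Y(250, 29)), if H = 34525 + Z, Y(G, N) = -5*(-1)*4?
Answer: -1/8960 ≈ -0.00011161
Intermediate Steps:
Y(G, N) = 20 (Y(G, N) = 5*4 = 20)
H = -8980 (H = 34525 - 43505 = -8980)
1/(H + Y(250, 29)) = 1/(-8980 + 20) = 1/(-8960) = -1/8960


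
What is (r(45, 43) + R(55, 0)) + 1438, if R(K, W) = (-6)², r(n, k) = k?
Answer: 1517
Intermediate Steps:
R(K, W) = 36
(r(45, 43) + R(55, 0)) + 1438 = (43 + 36) + 1438 = 79 + 1438 = 1517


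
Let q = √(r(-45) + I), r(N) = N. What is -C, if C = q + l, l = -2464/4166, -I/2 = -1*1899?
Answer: 1232/2083 - 3*√417 ≈ -60.670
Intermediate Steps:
I = 3798 (I = -(-2)*1899 = -2*(-1899) = 3798)
l = -1232/2083 (l = -2464*1/4166 = -1232/2083 ≈ -0.59145)
q = 3*√417 (q = √(-45 + 3798) = √3753 = 3*√417 ≈ 61.262)
C = -1232/2083 + 3*√417 (C = 3*√417 - 1232/2083 = -1232/2083 + 3*√417 ≈ 60.670)
-C = -(-1232/2083 + 3*√417) = 1232/2083 - 3*√417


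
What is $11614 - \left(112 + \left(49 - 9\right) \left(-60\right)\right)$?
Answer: $13902$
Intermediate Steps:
$11614 - \left(112 + \left(49 - 9\right) \left(-60\right)\right) = 11614 - \left(112 + 40 \left(-60\right)\right) = 11614 - \left(112 - 2400\right) = 11614 - -2288 = 11614 + 2288 = 13902$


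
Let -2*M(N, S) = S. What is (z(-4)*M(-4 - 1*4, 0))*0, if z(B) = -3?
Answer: 0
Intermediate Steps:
M(N, S) = -S/2
(z(-4)*M(-4 - 1*4, 0))*0 = -(-3)*0/2*0 = -3*0*0 = 0*0 = 0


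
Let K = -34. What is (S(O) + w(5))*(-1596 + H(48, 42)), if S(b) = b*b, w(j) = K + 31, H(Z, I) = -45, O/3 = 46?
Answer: -31246281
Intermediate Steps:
O = 138 (O = 3*46 = 138)
w(j) = -3 (w(j) = -34 + 31 = -3)
S(b) = b**2
(S(O) + w(5))*(-1596 + H(48, 42)) = (138**2 - 3)*(-1596 - 45) = (19044 - 3)*(-1641) = 19041*(-1641) = -31246281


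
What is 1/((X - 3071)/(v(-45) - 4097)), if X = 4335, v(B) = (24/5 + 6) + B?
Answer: -1291/395 ≈ -3.2684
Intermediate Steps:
v(B) = 54/5 + B (v(B) = (24*(⅕) + 6) + B = (24/5 + 6) + B = 54/5 + B)
1/((X - 3071)/(v(-45) - 4097)) = 1/((4335 - 3071)/((54/5 - 45) - 4097)) = 1/(1264/(-171/5 - 4097)) = 1/(1264/(-20656/5)) = 1/(1264*(-5/20656)) = 1/(-395/1291) = -1291/395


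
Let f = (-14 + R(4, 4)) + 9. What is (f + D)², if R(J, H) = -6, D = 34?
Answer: 529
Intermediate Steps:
f = -11 (f = (-14 - 6) + 9 = -20 + 9 = -11)
(f + D)² = (-11 + 34)² = 23² = 529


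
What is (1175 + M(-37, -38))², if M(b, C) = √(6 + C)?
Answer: 1380593 + 9400*I*√2 ≈ 1.3806e+6 + 13294.0*I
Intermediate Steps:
(1175 + M(-37, -38))² = (1175 + √(6 - 38))² = (1175 + √(-32))² = (1175 + 4*I*√2)²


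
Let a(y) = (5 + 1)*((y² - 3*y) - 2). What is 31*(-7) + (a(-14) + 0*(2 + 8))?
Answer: 1199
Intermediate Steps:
a(y) = -12 - 18*y + 6*y² (a(y) = 6*(-2 + y² - 3*y) = -12 - 18*y + 6*y²)
31*(-7) + (a(-14) + 0*(2 + 8)) = 31*(-7) + ((-12 - 18*(-14) + 6*(-14)²) + 0*(2 + 8)) = -217 + ((-12 + 252 + 6*196) + 0*10) = -217 + ((-12 + 252 + 1176) + 0) = -217 + (1416 + 0) = -217 + 1416 = 1199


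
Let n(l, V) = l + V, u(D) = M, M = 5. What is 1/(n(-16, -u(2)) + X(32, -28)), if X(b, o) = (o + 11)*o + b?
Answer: 1/487 ≈ 0.0020534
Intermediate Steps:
u(D) = 5
X(b, o) = b + o*(11 + o) (X(b, o) = (11 + o)*o + b = o*(11 + o) + b = b + o*(11 + o))
n(l, V) = V + l
1/(n(-16, -u(2)) + X(32, -28)) = 1/((-1*5 - 16) + (32 + (-28)² + 11*(-28))) = 1/((-5 - 16) + (32 + 784 - 308)) = 1/(-21 + 508) = 1/487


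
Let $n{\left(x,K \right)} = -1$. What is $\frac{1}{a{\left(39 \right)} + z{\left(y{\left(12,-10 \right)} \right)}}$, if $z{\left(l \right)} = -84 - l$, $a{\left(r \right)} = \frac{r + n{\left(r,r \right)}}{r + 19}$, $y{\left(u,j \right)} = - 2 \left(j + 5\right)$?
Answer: $- \frac{29}{2707} \approx -0.010713$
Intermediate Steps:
$y{\left(u,j \right)} = -10 - 2 j$ ($y{\left(u,j \right)} = - 2 \left(5 + j\right) = -10 - 2 j$)
$a{\left(r \right)} = \frac{-1 + r}{19 + r}$ ($a{\left(r \right)} = \frac{r - 1}{r + 19} = \frac{-1 + r}{19 + r}$)
$\frac{1}{a{\left(39 \right)} + z{\left(y{\left(12,-10 \right)} \right)}} = \frac{1}{\frac{-1 + 39}{19 + 39} - \left(74 + 20\right)} = \frac{1}{\frac{1}{58} \cdot 38 - 94} = \frac{1}{\frac{19}{29} - 94} = \frac{1}{- \frac{2707}{29}} = - \frac{29}{2707}$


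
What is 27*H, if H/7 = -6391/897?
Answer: -402633/299 ≈ -1346.6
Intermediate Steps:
H = -44737/897 (H = 7*(-6391/897) = -44737/897 ≈ -49.874)
27*H = 27*(-44737/897) = -402633/299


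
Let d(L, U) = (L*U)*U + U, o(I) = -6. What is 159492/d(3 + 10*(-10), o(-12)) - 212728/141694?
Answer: -1945265166/41303801 ≈ -47.096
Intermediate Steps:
d(L, U) = U + L*U**2 (d(L, U) = L*U**2 + U = U + L*U**2)
159492/d(3 + 10*(-10), o(-12)) - 212728/141694 = 159492/((-6*(1 + (3 + 10*(-10))*(-6)))) - 212728/141694 = 159492/((-6*(1 + (3 - 100)*(-6)))) - 212728*1/141694 = 159492/((-6*(1 - 97*(-6)))) - 106364/70847 = 159492/((-6*(1 + 582))) - 106364/70847 = 159492/((-6*583)) - 106364/70847 = 159492/(-3498) - 106364/70847 = 159492*(-1/3498) - 106364/70847 = -26582/583 - 106364/70847 = -1945265166/41303801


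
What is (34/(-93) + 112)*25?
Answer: 259550/93 ≈ 2790.9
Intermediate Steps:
(34/(-93) + 112)*25 = (34*(-1/93) + 112)*25 = (-34/93 + 112)*25 = (10382/93)*25 = 259550/93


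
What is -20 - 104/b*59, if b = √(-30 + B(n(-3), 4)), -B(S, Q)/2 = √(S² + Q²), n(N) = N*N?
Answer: -20 + 3068*I*√2/√(15 + √97) ≈ -20.0 + 870.4*I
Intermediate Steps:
n(N) = N²
B(S, Q) = -2*√(Q² + S²) (B(S, Q) = -2*√(S² + Q²) = -2*√(Q² + S²))
b = √(-30 - 2*√97) (b = √(-30 - 2*√(4² + ((-3)²)²)) = √(-30 - 2*√(16 + 9²)) = √(-30 - 2*√(16 + 81)) = √(-30 - 2*√97) ≈ 7.0497*I)
-20 - 104/b*59 = -20 - 104/√(-30 - 2*√97)*59 = -20 - 6136/√(-30 - 2*√97)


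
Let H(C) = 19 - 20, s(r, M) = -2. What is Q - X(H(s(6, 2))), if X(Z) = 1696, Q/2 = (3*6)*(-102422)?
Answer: -3688888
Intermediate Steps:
H(C) = -1
Q = -3687192 (Q = 2*((3*6)*(-102422)) = 2*(18*(-102422)) = 2*(-1843596) = -3687192)
Q - X(H(s(6, 2))) = -3687192 - 1*1696 = -3687192 - 1696 = -3688888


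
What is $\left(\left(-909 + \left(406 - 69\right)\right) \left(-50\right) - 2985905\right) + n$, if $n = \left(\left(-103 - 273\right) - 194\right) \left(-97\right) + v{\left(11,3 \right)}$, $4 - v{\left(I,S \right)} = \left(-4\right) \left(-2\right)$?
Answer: $-2902019$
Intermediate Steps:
$v{\left(I,S \right)} = -4$ ($v{\left(I,S \right)} = 4 - \left(-4\right) \left(-2\right) = 4 - 8 = -4$)
$n = 55286$ ($n = \left(\left(-103 - 273\right) - 194\right) \left(-97\right) - 4 = \left(-376 - 194\right) \left(-97\right) - 4 = \left(-570\right) \left(-97\right) - 4 = 55290 - 4 = 55286$)
$\left(\left(-909 + \left(406 - 69\right)\right) \left(-50\right) - 2985905\right) + n = \left(\left(-909 + \left(406 - 69\right)\right) \left(-50\right) - 2985905\right) + 55286 = \left(\left(-909 + 337\right) \left(-50\right) - 2985905\right) + 55286 = \left(\left(-572\right) \left(-50\right) - 2985905\right) + 55286 = \left(28600 - 2985905\right) + 55286 = -2957305 + 55286 = -2902019$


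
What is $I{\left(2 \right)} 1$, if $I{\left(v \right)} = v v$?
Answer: $4$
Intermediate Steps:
$I{\left(v \right)} = v^{2}$
$I{\left(2 \right)} 1 = 2^{2} \cdot 1 = 4 \cdot 1 = 4$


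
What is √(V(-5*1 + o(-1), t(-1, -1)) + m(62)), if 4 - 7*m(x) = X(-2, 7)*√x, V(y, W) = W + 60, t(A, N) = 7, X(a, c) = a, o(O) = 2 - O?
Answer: √(3311 + 14*√62)/7 ≈ 8.3559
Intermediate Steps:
V(y, W) = 60 + W
m(x) = 4/7 + 2*√x/7 (m(x) = 4/7 - (-2)*√x/7 = 4/7 + 2*√x/7)
√(V(-5*1 + o(-1), t(-1, -1)) + m(62)) = √((60 + 7) + (4/7 + 2*√62/7)) = √(67 + (4/7 + 2*√62/7)) = √(473/7 + 2*√62/7)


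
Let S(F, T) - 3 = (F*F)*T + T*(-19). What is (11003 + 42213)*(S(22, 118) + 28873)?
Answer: 4456627136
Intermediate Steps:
S(F, T) = 3 - 19*T + T*F² (S(F, T) = 3 + ((F*F)*T + T*(-19)) = 3 + (F²*T - 19*T) = 3 + (T*F² - 19*T) = 3 + (-19*T + T*F²) = 3 - 19*T + T*F²)
(11003 + 42213)*(S(22, 118) + 28873) = (11003 + 42213)*((3 - 19*118 + 118*22²) + 28873) = 53216*((3 - 2242 + 118*484) + 28873) = 53216*((3 - 2242 + 57112) + 28873) = 53216*(54873 + 28873) = 53216*83746 = 4456627136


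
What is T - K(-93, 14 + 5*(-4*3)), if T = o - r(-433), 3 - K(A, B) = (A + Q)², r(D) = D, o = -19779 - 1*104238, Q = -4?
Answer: -114178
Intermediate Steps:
o = -124017 (o = -19779 - 104238 = -124017)
K(A, B) = 3 - (-4 + A)² (K(A, B) = 3 - (A - 4)² = 3 - (-4 + A)²)
T = -123584 (T = -124017 - 1*(-433) = -124017 + 433 = -123584)
T - K(-93, 14 + 5*(-4*3)) = -123584 - (3 - (-4 - 93)²) = -123584 - (3 - 1*(-97)²) = -123584 - (3 - 1*9409) = -123584 - (3 - 9409) = -123584 - 1*(-9406) = -123584 + 9406 = -114178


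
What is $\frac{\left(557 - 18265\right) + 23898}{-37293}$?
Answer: $- \frac{6190}{37293} \approx -0.16598$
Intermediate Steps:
$\frac{\left(557 - 18265\right) + 23898}{-37293} = \left(-17708 + 23898\right) \left(- \frac{1}{37293}\right) = 6190 \left(- \frac{1}{37293}\right) = - \frac{6190}{37293}$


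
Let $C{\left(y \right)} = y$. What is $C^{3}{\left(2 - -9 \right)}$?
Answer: $1331$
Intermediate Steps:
$C^{3}{\left(2 - -9 \right)} = \left(2 - -9\right)^{3} = \left(2 + 9\right)^{3} = 11^{3} = 1331$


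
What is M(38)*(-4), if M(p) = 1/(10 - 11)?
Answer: 4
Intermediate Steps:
M(p) = -1 (M(p) = 1/(-1) = -1)
M(38)*(-4) = -1*(-4) = 4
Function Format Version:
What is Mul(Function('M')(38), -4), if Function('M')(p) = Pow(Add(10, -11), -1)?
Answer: 4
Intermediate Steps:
Function('M')(p) = -1 (Function('M')(p) = Pow(-1, -1) = -1)
Mul(Function('M')(38), -4) = Mul(-1, -4) = 4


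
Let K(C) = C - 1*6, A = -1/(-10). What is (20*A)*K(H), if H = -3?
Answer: -18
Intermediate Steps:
A = ⅒ (A = -1*(-⅒) = ⅒ ≈ 0.10000)
K(C) = -6 + C (K(C) = C - 6 = -6 + C)
(20*A)*K(H) = (20*(⅒))*(-6 - 3) = 2*(-9) = -18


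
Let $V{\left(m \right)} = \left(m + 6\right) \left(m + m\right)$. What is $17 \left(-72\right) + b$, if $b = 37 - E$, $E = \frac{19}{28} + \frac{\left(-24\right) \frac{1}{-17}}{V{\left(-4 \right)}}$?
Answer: $- \frac{565293}{476} \approx -1187.6$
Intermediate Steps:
$V{\left(m \right)} = 2 m \left(6 + m\right)$ ($V{\left(m \right)} = \left(6 + m\right) 2 m = 2 m \left(6 + m\right)$)
$E = \frac{281}{476}$ ($E = \frac{19}{28} + \frac{\left(-24\right) \frac{1}{-17}}{2 \left(-4\right) \left(6 - 4\right)} = 19 \cdot \frac{1}{28} + \frac{\left(-24\right) \left(- \frac{1}{17}\right)}{2 \left(-4\right) 2} = \frac{19}{28} + \frac{24}{17 \left(-16\right)} = \frac{19}{28} + \frac{24}{17} \left(- \frac{1}{16}\right) = \frac{19}{28} - \frac{3}{34} = \frac{281}{476} \approx 0.59034$)
$b = \frac{17331}{476}$ ($b = 37 - \frac{281}{476} = \frac{17331}{476} \approx 36.41$)
$17 \left(-72\right) + b = 17 \left(-72\right) + \frac{17331}{476} = -1224 + \frac{17331}{476} = - \frac{565293}{476}$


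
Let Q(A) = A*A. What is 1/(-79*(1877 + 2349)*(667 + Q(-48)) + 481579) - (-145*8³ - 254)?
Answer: 73853251405569/991398655 ≈ 74494.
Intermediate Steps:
Q(A) = A²
1/(-79*(1877 + 2349)*(667 + Q(-48)) + 481579) - (-145*8³ - 254) = 1/(-79*(1877 + 2349)*(667 + (-48)²) + 481579) - (-145*8³ - 254) = 1/(-333854*(667 + 2304) + 481579) - (-145*512 - 254) = 1/(-333854*2971 + 481579) - (-74240 - 254) = 1/(-79*12555446 + 481579) - 1*(-74494) = 1/(-991880234 + 481579) + 74494 = 1/(-991398655) + 74494 = -1/991398655 + 74494 = 73853251405569/991398655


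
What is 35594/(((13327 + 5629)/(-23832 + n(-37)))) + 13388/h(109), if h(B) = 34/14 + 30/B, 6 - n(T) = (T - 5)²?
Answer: -421362031229/9776557 ≈ -43099.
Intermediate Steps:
n(T) = 6 - (-5 + T)² (n(T) = 6 - (T - 5)² = 6 - (-5 + T)²)
h(B) = 17/7 + 30/B (h(B) = 34*(1/14) + 30/B = 17/7 + 30/B)
35594/(((13327 + 5629)/(-23832 + n(-37)))) + 13388/h(109) = 35594/(((13327 + 5629)/(-23832 + (6 - (-5 - 37)²)))) + 13388/(17/7 + 30/109) = 35594/((18956/(-23832 + (6 - 1*(-42)²)))) + 13388/(17/7 + 30*(1/109)) = 35594/((18956/(-23832 + (6 - 1*1764)))) + 13388/(17/7 + 30/109) = 35594/((18956/(-23832 + (6 - 1764)))) + 13388/(2063/763) = 35594/((18956/(-23832 - 1758))) + 13388*(763/2063) = 35594/((18956/(-25590))) + 10215044/2063 = 35594/((18956*(-1/25590))) + 10215044/2063 = 35594/(-9478/12795) + 10215044/2063 = 35594*(-12795/9478) + 10215044/2063 = -227712615/4739 + 10215044/2063 = -421362031229/9776557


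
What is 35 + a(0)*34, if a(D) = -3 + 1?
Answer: -33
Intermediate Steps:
a(D) = -2
35 + a(0)*34 = 35 - 2*34 = 35 - 68 = -33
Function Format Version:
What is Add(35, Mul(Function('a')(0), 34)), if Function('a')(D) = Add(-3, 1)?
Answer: -33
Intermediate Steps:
Function('a')(D) = -2
Add(35, Mul(Function('a')(0), 34)) = Add(35, Mul(-2, 34)) = Add(35, -68) = -33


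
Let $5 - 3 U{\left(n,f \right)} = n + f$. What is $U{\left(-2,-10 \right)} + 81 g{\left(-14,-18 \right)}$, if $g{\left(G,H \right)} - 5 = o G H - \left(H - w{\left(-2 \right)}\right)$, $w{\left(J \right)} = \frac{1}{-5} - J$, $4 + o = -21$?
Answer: $- \frac{7624283}{15} \approx -5.0829 \cdot 10^{5}$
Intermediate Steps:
$o = -25$ ($o = -4 - 21 = -25$)
$U{\left(n,f \right)} = \frac{5}{3} - \frac{f}{3} - \frac{n}{3}$ ($U{\left(n,f \right)} = \frac{5}{3} - \frac{n + f}{3} = \frac{5}{3} - \frac{f + n}{3} = \frac{5}{3} - \left(\frac{f}{3} + \frac{n}{3}\right) = \frac{5}{3} - \frac{f}{3} - \frac{n}{3}$)
$w{\left(J \right)} = - \frac{1}{5} - J$
$g{\left(G,H \right)} = \frac{34}{5} - H - 25 G H$ ($g{\left(G,H \right)} = 5 - \left(- \frac{9}{5} + H - - 25 G H\right) = 5 - \left(- \frac{9}{5} + H + 25 G H\right) = \frac{34}{5} - H - 25 G H$)
$U{\left(-2,-10 \right)} + 81 g{\left(-14,-18 \right)} = \left(\frac{5}{3} - - \frac{10}{3} - - \frac{2}{3}\right) + 81 \left(\frac{34}{5} - -18 - \left(-350\right) \left(-18\right)\right) = \left(\frac{5}{3} + \frac{10}{3} + \frac{2}{3}\right) + 81 \left(\frac{34}{5} + 18 - 6300\right) = \frac{17}{3} + 81 \left(- \frac{31376}{5}\right) = \frac{17}{3} - \frac{2541456}{5} = - \frac{7624283}{15}$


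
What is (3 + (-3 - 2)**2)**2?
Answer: 784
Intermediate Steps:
(3 + (-3 - 2)**2)**2 = (3 + (-5)**2)**2 = (3 + 25)**2 = 28**2 = 784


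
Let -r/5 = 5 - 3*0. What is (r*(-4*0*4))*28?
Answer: 0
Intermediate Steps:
r = -25 (r = -5*(5 - 3*0) = -5*(5 + 0) = -5*5 = -25)
(r*(-4*0*4))*28 = -25*(-4*0)*4*28 = -0*4*28 = -25*0*28 = 0*28 = 0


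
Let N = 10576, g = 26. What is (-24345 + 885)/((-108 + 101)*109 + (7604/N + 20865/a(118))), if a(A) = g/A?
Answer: -62028240/248358109 ≈ -0.24975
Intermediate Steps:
a(A) = 26/A
(-24345 + 885)/((-108 + 101)*109 + (7604/N + 20865/a(118))) = (-24345 + 885)/((-108 + 101)*109 + (7604/10576 + 20865/((26/118)))) = -23460/(-7*109 + (7604*(1/10576) + 20865/((26*(1/118))))) = -23460/(-763 + (1901/2644 + 20865/(13/59))) = -23460/(-763 + (1901/2644 + 20865*(59/13))) = -23460/(-763 + (1901/2644 + 94695)) = -23460/(-763 + 250375481/2644) = -23460/248358109/2644 = -23460*2644/248358109 = -62028240/248358109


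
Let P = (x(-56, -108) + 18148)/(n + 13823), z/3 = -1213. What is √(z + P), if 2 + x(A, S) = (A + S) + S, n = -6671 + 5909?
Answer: I*√620542542405/13061 ≈ 60.313*I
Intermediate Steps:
n = -762
z = -3639 (z = 3*(-1213) = -3639)
x(A, S) = -2 + A + 2*S (x(A, S) = -2 + ((A + S) + S) = -2 + (A + 2*S) = -2 + A + 2*S)
P = 17874/13061 (P = ((-2 - 56 + 2*(-108)) + 18148)/(-762 + 13823) = ((-2 - 56 - 216) + 18148)/13061 = (-274 + 18148)*(1/13061) = 17874*(1/13061) = 17874/13061 ≈ 1.3685)
√(z + P) = √(-3639 + 17874/13061) = √(-47511105/13061) = I*√620542542405/13061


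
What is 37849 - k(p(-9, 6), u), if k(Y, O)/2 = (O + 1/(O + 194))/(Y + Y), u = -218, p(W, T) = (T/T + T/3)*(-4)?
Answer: 10895279/288 ≈ 37831.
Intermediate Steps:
p(W, T) = -4 - 4*T/3 (p(W, T) = (1 + T*(1/3))*(-4) = (1 + T/3)*(-4) = -4 - 4*T/3)
k(Y, O) = (O + 1/(194 + O))/Y (k(Y, O) = 2*((O + 1/(O + 194))/(Y + Y)) = 2*((O + 1/(194 + O))/((2*Y))) = 2*((O + 1/(194 + O))*(1/(2*Y))) = 2*((O + 1/(194 + O))/(2*Y)) = (O + 1/(194 + O))/Y)
37849 - k(p(-9, 6), u) = 37849 - (1 + (-218)**2 + 194*(-218))/((-4 - 4/3*6)*(194 - 218)) = 37849 - (1 + 47524 - 42292)/((-4 - 8)*(-24)) = 37849 - (-1)*5233/((-12)*24) = 37849 - (-1)*(-1)*5233/(12*24) = 37849 - 1*5233/288 = 37849 - 5233/288 = 10895279/288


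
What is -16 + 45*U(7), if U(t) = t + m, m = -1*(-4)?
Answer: 479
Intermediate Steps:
m = 4
U(t) = 4 + t (U(t) = t + 4 = 4 + t)
-16 + 45*U(7) = -16 + 45*(4 + 7) = -16 + 45*11 = -16 + 495 = 479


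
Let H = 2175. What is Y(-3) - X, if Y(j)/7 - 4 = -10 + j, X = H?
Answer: -2238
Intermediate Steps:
X = 2175
Y(j) = -42 + 7*j (Y(j) = 28 + 7*(-10 + j) = 28 + (-70 + 7*j) = -42 + 7*j)
Y(-3) - X = (-42 + 7*(-3)) - 1*2175 = (-42 - 21) - 2175 = -63 - 2175 = -2238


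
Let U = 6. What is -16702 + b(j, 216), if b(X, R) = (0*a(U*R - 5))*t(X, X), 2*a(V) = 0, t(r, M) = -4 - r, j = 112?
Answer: -16702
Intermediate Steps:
a(V) = 0 (a(V) = (½)*0 = 0)
b(X, R) = 0 (b(X, R) = (0*0)*(-4 - X) = 0*(-4 - X) = 0)
-16702 + b(j, 216) = -16702 + 0 = -16702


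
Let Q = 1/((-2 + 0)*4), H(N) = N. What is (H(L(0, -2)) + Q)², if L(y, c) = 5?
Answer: 1521/64 ≈ 23.766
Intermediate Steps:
Q = -⅛ (Q = 1/(-2*4) = 1/(-8) = -⅛ ≈ -0.12500)
(H(L(0, -2)) + Q)² = (5 - ⅛)² = (39/8)² = 1521/64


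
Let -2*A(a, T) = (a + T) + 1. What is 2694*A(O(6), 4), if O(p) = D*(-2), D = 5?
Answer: 6735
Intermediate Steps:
O(p) = -10 (O(p) = 5*(-2) = -10)
A(a, T) = -½ - T/2 - a/2 (A(a, T) = -((a + T) + 1)/2 = -((T + a) + 1)/2 = -(1 + T + a)/2 = -½ - T/2 - a/2)
2694*A(O(6), 4) = 2694*(-½ - ½*4 - ½*(-10)) = 2694*(-½ - 2 + 5) = 2694*(5/2) = 6735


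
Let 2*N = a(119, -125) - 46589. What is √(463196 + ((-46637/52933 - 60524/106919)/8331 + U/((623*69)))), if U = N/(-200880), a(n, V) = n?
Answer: √30445009925206284137583568194655973132598067/8107289099810866476 ≈ 680.58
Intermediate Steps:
N = -23235 (N = (119 - 46589)/2 = (½)*(-46470) = -23235)
U = 1549/13392 (U = -23235/(-200880) = -23235*(-1/200880) = 1549/13392 ≈ 0.11567)
√(463196 + ((-46637/52933 - 60524/106919)/8331 + U/((623*69)))) = √(463196 + ((-46637/52933 - 60524/106919)/8331 + 1549/(13392*((623*69))))) = √(463196 + ((-46637*1/52933 - 60524*1/106919)*(1/8331) + (1549/13392)/42987)) = √(463196 + ((-46637/52933 - 60524/106919)*(1/8331) + (1549/13392)*(1/42987))) = √(463196 + (-8190098295/5659543427*1/8331 + 1549/575681904)) = √(463196 + (-2730032765/15716552096779 + 1549/575681904)) = √(463196 - 49912436159344319/291862407593191193136) = √(135189499697623351736478337/291862407593191193136) = √30445009925206284137583568194655973132598067/8107289099810866476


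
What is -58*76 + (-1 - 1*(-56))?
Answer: -4353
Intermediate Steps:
-58*76 + (-1 - 1*(-56)) = -4408 + (-1 + 56) = -4408 + 55 = -4353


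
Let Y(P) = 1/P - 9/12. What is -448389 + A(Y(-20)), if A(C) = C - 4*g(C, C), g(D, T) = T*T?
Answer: -11209809/25 ≈ -4.4839e+5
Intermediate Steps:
g(D, T) = T**2
Y(P) = -3/4 + 1/P (Y(P) = 1/P - 9*1/12 = 1/P - 3/4 = -3/4 + 1/P)
A(C) = C - 4*C**2
-448389 + A(Y(-20)) = -448389 + (-3/4 + 1/(-20))*(1 - 4*(-3/4 + 1/(-20))) = -448389 + (-3/4 - 1/20)*(1 - 4*(-3/4 - 1/20)) = -448389 - 4*(1 - 4*(-4/5))/5 = -448389 - 4*(1 + 16/5)/5 = -448389 - 4/5*21/5 = -448389 - 84/25 = -11209809/25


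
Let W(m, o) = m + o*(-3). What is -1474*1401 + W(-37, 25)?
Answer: -2065186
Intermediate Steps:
W(m, o) = m - 3*o
-1474*1401 + W(-37, 25) = -1474*1401 + (-37 - 3*25) = -2065074 + (-37 - 75) = -2065074 - 112 = -2065186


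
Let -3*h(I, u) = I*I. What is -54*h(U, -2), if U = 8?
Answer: 1152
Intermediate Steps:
h(I, u) = -I**2/3 (h(I, u) = -I*I/3 = -I**2/3)
-54*h(U, -2) = -(-18)*8**2 = -(-18)*64 = -54*(-64/3) = 1152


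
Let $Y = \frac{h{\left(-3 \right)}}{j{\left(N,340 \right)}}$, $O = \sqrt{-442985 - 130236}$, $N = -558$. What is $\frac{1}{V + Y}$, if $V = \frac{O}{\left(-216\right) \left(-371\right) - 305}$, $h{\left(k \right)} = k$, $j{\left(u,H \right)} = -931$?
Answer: $\frac{17799757050873}{554202504230} - \frac{2836970293031 i \sqrt{341}}{554202504230} \approx 32.118 - 94.529 i$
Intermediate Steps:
$O = 41 i \sqrt{341}$ ($O = \sqrt{-573221} = 41 i \sqrt{341} \approx 757.11 i$)
$Y = \frac{3}{931}$ ($Y = - \frac{3}{-931} = \left(-3\right) \left(- \frac{1}{931}\right) = \frac{3}{931} \approx 0.0032223$)
$V = \frac{41 i \sqrt{341}}{79831}$ ($V = \frac{41 i \sqrt{341}}{\left(-216\right) \left(-371\right) - 305} = \frac{41 i \sqrt{341}}{80136 - 305} = \frac{41 i \sqrt{341}}{79831} \approx 0.0094839 i$)
$\frac{1}{V + Y} = \frac{1}{\frac{41 i \sqrt{341}}{79831} + \frac{3}{931}} = \frac{1}{\frac{3}{931} + \frac{41 i \sqrt{341}}{79831}}$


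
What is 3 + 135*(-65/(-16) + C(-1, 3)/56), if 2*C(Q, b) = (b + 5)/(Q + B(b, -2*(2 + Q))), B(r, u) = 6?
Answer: 61977/112 ≈ 553.37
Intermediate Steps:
C(Q, b) = (5 + b)/(2*(6 + Q)) (C(Q, b) = ((b + 5)/(Q + 6))/2 = ((5 + b)/(6 + Q))/2 = (5 + b)/(2*(6 + Q)))
3 + 135*(-65/(-16) + C(-1, 3)/56) = 3 + 135*(-65/(-16) + ((5 + 3)/(2*(6 - 1)))/56) = 3 + 135*(-65*(-1/16) + ((½)*8/5)*(1/56)) = 3 + 135*(65/16 + ((½)*(⅕)*8)*(1/56)) = 3 + 135*(65/16 + (⅘)*(1/56)) = 3 + 135*(65/16 + 1/70) = 3 + 135*(2283/560) = 3 + 61641/112 = 61977/112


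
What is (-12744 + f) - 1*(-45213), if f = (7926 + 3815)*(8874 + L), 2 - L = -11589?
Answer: 240312034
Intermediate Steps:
L = 11591 (L = 2 - 1*(-11589) = 2 + 11589 = 11591)
f = 240279565 (f = (7926 + 3815)*(8874 + 11591) = 11741*20465 = 240279565)
(-12744 + f) - 1*(-45213) = (-12744 + 240279565) - 1*(-45213) = 240266821 + 45213 = 240312034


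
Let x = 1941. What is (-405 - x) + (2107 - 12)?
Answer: -251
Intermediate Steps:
(-405 - x) + (2107 - 12) = (-405 - 1*1941) + (2107 - 12) = (-405 - 1941) + 2095 = -2346 + 2095 = -251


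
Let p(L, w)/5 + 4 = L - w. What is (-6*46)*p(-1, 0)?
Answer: 6900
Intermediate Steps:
p(L, w) = -20 - 5*w + 5*L (p(L, w) = -20 + 5*(L - w) = -20 + (-5*w + 5*L) = -20 - 5*w + 5*L)
(-6*46)*p(-1, 0) = (-6*46)*(-20 - 5*0 + 5*(-1)) = -276*(-20 + 0 - 5) = -276*(-25) = 6900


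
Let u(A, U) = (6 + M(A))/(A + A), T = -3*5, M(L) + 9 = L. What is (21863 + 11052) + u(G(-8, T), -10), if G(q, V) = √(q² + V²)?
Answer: 559562/17 ≈ 32915.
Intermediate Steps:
M(L) = -9 + L
T = -15
G(q, V) = √(V² + q²)
u(A, U) = (-3 + A)/(2*A) (u(A, U) = (6 + (-9 + A))/(A + A) = (-3 + A)/((2*A)) = (-3 + A)*(1/(2*A)) = (-3 + A)/(2*A))
(21863 + 11052) + u(G(-8, T), -10) = (21863 + 11052) + (-3 + √((-15)² + (-8)²))/(2*(√((-15)² + (-8)²))) = 32915 + (-3 + √(225 + 64))/(2*(√(225 + 64))) = 32915 + (-3 + √289)/(2*(√289)) = 32915 + (½)*(-3 + 17)/17 = 32915 + (½)*(1/17)*14 = 32915 + 7/17 = 559562/17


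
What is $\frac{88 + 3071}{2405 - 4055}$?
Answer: $- \frac{1053}{550} \approx -1.9145$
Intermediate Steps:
$\frac{88 + 3071}{2405 - 4055} = \frac{3159}{-1650} = 3159 \left(- \frac{1}{1650}\right) = - \frac{1053}{550}$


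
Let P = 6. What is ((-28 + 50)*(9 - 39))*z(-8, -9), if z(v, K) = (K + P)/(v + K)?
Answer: -1980/17 ≈ -116.47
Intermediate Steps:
z(v, K) = (6 + K)/(K + v) (z(v, K) = (K + 6)/(v + K) = (6 + K)/(K + v))
((-28 + 50)*(9 - 39))*z(-8, -9) = ((-28 + 50)*(9 - 39))*((6 - 9)/(-9 - 8)) = (22*(-30))*(-3/(-17)) = -(-660)*(-3)/17 = -660*3/17 = -1980/17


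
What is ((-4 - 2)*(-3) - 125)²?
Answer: 11449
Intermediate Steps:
((-4 - 2)*(-3) - 125)² = (-6*(-3) - 125)² = (18 - 125)² = (-107)² = 11449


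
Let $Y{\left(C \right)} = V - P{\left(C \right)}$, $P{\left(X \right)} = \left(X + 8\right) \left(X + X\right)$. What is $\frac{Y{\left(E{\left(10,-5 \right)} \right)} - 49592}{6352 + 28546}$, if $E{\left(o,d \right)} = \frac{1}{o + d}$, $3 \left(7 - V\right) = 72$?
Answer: $- \frac{1240307}{872450} \approx -1.4216$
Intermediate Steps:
$V = -17$ ($V = 7 - 24 = -17$)
$P{\left(X \right)} = 2 X \left(8 + X\right)$ ($P{\left(X \right)} = \left(8 + X\right) 2 X = 2 X \left(8 + X\right)$)
$E{\left(o,d \right)} = \frac{1}{d + o}$
$Y{\left(C \right)} = -17 - 2 C \left(8 + C\right)$
$\frac{Y{\left(E{\left(10,-5 \right)} \right)} - 49592}{6352 + 28546} = \frac{\left(-17 - \frac{2 \left(8 + \frac{1}{-5 + 10}\right)}{-5 + 10}\right) - 49592}{6352 + 28546} = \frac{\left(-17 - \frac{2 \left(8 + \frac{1}{5}\right)}{5}\right) - 49592}{34898} = \left(\left(-17 - \frac{2 \left(8 + \frac{1}{5}\right)}{5}\right) - 49592\right) \frac{1}{34898} = \left(\left(-17 - \frac{2}{5} \cdot \frac{41}{5}\right) - 49592\right) \frac{1}{34898} = \left(\left(-17 - \frac{82}{25}\right) - 49592\right) \frac{1}{34898} = \left(- \frac{507}{25} - 49592\right) \frac{1}{34898} = \left(- \frac{1240307}{25}\right) \frac{1}{34898} = - \frac{1240307}{872450}$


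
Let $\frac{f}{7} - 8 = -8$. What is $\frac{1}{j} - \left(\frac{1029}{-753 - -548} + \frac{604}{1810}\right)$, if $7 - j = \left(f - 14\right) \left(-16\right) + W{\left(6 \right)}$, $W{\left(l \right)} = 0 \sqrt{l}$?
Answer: $\frac{37692034}{8051785} \approx 4.6812$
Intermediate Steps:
$W{\left(l \right)} = 0$
$f = 0$ ($f = 56 + 7 \left(-8\right) = 56 - 56 = 0$)
$j = -217$ ($j = 7 - \left(\left(0 - 14\right) \left(-16\right) + 0\right) = 7 - \left(\left(-14\right) \left(-16\right) + 0\right) = 7 - \left(224 + 0\right) = 7 - 224 = -217$)
$\frac{1}{j} - \left(\frac{1029}{-753 - -548} + \frac{604}{1810}\right) = \frac{1}{-217} - \left(\frac{1029}{-753 - -548} + \frac{604}{1810}\right) = - \frac{1}{217} - \left(\frac{1029}{-753 + 548} + 604 \cdot \frac{1}{1810}\right) = - \frac{1}{217} - \left(\frac{1029}{-205} + \frac{302}{905}\right) = - \frac{1}{217} - \left(1029 \left(- \frac{1}{205}\right) + \frac{302}{905}\right) = - \frac{1}{217} - \left(- \frac{1029}{205} + \frac{302}{905}\right) = - \frac{1}{217} - - \frac{173867}{37105} = - \frac{1}{217} + \frac{173867}{37105} = \frac{37692034}{8051785}$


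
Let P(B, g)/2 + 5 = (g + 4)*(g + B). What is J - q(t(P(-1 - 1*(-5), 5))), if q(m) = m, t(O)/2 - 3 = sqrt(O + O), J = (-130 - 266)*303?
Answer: -119994 - 8*sqrt(19) ≈ -1.2003e+5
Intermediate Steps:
P(B, g) = -10 + 2*(4 + g)*(B + g) (P(B, g) = -10 + 2*((g + 4)*(g + B)) = -10 + 2*((4 + g)*(B + g)) = -10 + 2*(4 + g)*(B + g))
J = -119988 (J = -396*303 = -119988)
t(O) = 6 + 2*sqrt(2)*sqrt(O) (t(O) = 6 + 2*sqrt(O + O) = 6 + 2*sqrt(2*O) = 6 + 2*(sqrt(2)*sqrt(O)) = 6 + 2*sqrt(2)*sqrt(O))
J - q(t(P(-1 - 1*(-5), 5))) = -119988 - (6 + 2*sqrt(2)*sqrt(-10 + 2*5**2 + 8*(-1 - 1*(-5)) + 8*5 + 2*(-1 - 1*(-5))*5)) = -119988 - (6 + 2*sqrt(2)*sqrt(-10 + 2*25 + 8*(-1 + 5) + 40 + 2*(-1 + 5)*5)) = -119988 - (6 + 2*sqrt(2)*sqrt(-10 + 50 + 8*4 + 40 + 2*4*5)) = -119988 - (6 + 2*sqrt(2)*sqrt(-10 + 50 + 32 + 40 + 40)) = -119988 - (6 + 2*sqrt(2)*sqrt(152)) = -119988 - (6 + 2*sqrt(2)*(2*sqrt(38))) = -119988 - (6 + 8*sqrt(19)) = -119988 + (-6 - 8*sqrt(19)) = -119994 - 8*sqrt(19)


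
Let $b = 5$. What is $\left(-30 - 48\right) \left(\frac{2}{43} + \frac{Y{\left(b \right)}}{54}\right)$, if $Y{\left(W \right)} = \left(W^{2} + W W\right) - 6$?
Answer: $- \frac{26000}{387} \approx -67.183$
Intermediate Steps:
$Y{\left(W \right)} = -6 + 2 W^{2}$ ($Y{\left(W \right)} = \left(W^{2} + W^{2}\right) - 6 = 2 W^{2} - 6 = -6 + 2 W^{2}$)
$\left(-30 - 48\right) \left(\frac{2}{43} + \frac{Y{\left(b \right)}}{54}\right) = \left(-30 - 48\right) \left(\frac{2}{43} + \frac{-6 + 2 \cdot 5^{2}}{54}\right) = - 78 \left(2 \cdot \frac{1}{43} + \left(-6 + 2 \cdot 25\right) \frac{1}{54}\right) = - 78 \left(\frac{2}{43} + \left(-6 + 50\right) \frac{1}{54}\right) = - 78 \left(\frac{2}{43} + 44 \cdot \frac{1}{54}\right) = - 78 \left(\frac{2}{43} + \frac{22}{27}\right) = \left(-78\right) \frac{1000}{1161} = - \frac{26000}{387}$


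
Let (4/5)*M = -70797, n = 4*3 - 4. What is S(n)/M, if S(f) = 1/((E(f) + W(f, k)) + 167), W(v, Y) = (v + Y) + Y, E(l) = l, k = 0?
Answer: -4/64779255 ≈ -6.1748e-8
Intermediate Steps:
n = 8 (n = 12 - 4 = 8)
M = -353985/4 (M = (5/4)*(-70797) = -353985/4 ≈ -88496.)
W(v, Y) = v + 2*Y (W(v, Y) = (Y + v) + Y = v + 2*Y)
S(f) = 1/(167 + 2*f) (S(f) = 1/((f + (f + 2*0)) + 167) = 1/((f + (f + 0)) + 167) = 1/((f + f) + 167) = 1/(2*f + 167) = 1/(167 + 2*f))
S(n)/M = 1/((167 + 2*8)*(-353985/4)) = -4/353985/(167 + 16) = -4/353985/183 = (1/183)*(-4/353985) = -4/64779255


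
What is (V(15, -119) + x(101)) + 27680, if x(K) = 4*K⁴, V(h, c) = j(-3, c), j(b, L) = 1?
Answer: 416269285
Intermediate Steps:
V(h, c) = 1
(V(15, -119) + x(101)) + 27680 = (1 + 4*101⁴) + 27680 = (1 + 4*104060401) + 27680 = (1 + 416241604) + 27680 = 416241605 + 27680 = 416269285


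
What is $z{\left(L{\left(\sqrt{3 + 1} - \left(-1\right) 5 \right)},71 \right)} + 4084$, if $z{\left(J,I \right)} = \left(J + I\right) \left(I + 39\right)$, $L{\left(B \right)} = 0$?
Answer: $11894$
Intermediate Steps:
$z{\left(J,I \right)} = \left(39 + I\right) \left(I + J\right)$ ($z{\left(J,I \right)} = \left(I + J\right) \left(39 + I\right) = \left(39 + I\right) \left(I + J\right)$)
$z{\left(L{\left(\sqrt{3 + 1} - \left(-1\right) 5 \right)},71 \right)} + 4084 = \left(71^{2} + 39 \cdot 71 + 39 \cdot 0 + 71 \cdot 0\right) + 4084 = \left(5041 + 2769 + 0 + 0\right) + 4084 = 7810 + 4084 = 11894$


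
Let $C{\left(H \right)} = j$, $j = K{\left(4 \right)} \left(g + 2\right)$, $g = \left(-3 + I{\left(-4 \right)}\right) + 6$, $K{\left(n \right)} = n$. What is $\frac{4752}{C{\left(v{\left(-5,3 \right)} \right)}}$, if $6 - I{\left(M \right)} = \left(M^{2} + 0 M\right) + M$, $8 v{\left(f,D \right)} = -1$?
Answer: $-1188$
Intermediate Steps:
$v{\left(f,D \right)} = - \frac{1}{8}$ ($v{\left(f,D \right)} = \frac{1}{8} \left(-1\right) = - \frac{1}{8}$)
$I{\left(M \right)} = 6 - M - M^{2}$ ($I{\left(M \right)} = 6 - \left(\left(M^{2} + 0 M\right) + M\right) = 6 - \left(\left(M^{2} + 0\right) + M\right) = 6 - \left(M^{2} + M\right) = 6 - \left(M + M^{2}\right) = 6 - M - M^{2}$)
$g = -3$ ($g = \left(-3 - 6\right) + 6 = -9 + 6 = -3$)
$j = -4$ ($j = 4 \left(-3 + 2\right) = 4 \left(-1\right) = -4$)
$C{\left(H \right)} = -4$
$\frac{4752}{C{\left(v{\left(-5,3 \right)} \right)}} = \frac{4752}{-4} = 4752 \left(- \frac{1}{4}\right) = -1188$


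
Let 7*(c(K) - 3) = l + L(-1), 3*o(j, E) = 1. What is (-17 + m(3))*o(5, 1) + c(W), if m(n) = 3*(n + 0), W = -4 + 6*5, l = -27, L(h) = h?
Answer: -11/3 ≈ -3.6667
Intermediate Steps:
o(j, E) = ⅓ (o(j, E) = (⅓)*1 = ⅓)
W = 26 (W = -4 + 30 = 26)
m(n) = 3*n
c(K) = -1 (c(K) = 3 + (-27 - 1)/7 = 3 + (⅐)*(-28) = 3 - 4 = -1)
(-17 + m(3))*o(5, 1) + c(W) = (-17 + 3*3)*(⅓) - 1 = (-17 + 9)*(⅓) - 1 = -8*⅓ - 1 = -8/3 - 1 = -11/3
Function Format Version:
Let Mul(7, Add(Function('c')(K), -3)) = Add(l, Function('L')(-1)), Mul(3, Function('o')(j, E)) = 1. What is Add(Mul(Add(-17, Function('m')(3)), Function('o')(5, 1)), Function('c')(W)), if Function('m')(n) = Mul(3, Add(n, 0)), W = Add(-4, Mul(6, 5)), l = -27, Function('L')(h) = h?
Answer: Rational(-11, 3) ≈ -3.6667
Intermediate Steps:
Function('o')(j, E) = Rational(1, 3) (Function('o')(j, E) = Mul(Rational(1, 3), 1) = Rational(1, 3))
W = 26 (W = Add(-4, 30) = 26)
Function('m')(n) = Mul(3, n)
Function('c')(K) = -1 (Function('c')(K) = Add(3, Mul(Rational(1, 7), Add(-27, -1))) = Add(3, Mul(Rational(1, 7), -28)) = Add(3, -4) = -1)
Add(Mul(Add(-17, Function('m')(3)), Function('o')(5, 1)), Function('c')(W)) = Add(Mul(Add(-17, Mul(3, 3)), Rational(1, 3)), -1) = Add(Mul(Add(-17, 9), Rational(1, 3)), -1) = Add(Mul(-8, Rational(1, 3)), -1) = Add(Rational(-8, 3), -1) = Rational(-11, 3)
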